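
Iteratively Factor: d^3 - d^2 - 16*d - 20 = (d - 5)*(d^2 + 4*d + 4) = (d - 5)*(d + 2)*(d + 2)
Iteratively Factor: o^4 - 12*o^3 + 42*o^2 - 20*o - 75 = (o - 5)*(o^3 - 7*o^2 + 7*o + 15) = (o - 5)*(o - 3)*(o^2 - 4*o - 5) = (o - 5)^2*(o - 3)*(o + 1)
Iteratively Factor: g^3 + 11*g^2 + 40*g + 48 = (g + 3)*(g^2 + 8*g + 16) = (g + 3)*(g + 4)*(g + 4)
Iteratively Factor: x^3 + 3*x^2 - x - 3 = (x + 1)*(x^2 + 2*x - 3) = (x + 1)*(x + 3)*(x - 1)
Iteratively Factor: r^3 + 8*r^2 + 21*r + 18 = (r + 3)*(r^2 + 5*r + 6) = (r + 3)^2*(r + 2)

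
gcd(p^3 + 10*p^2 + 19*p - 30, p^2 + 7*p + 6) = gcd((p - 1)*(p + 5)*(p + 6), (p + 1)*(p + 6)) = p + 6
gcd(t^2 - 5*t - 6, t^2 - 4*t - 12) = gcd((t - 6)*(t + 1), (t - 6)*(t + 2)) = t - 6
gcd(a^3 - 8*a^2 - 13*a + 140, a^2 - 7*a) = a - 7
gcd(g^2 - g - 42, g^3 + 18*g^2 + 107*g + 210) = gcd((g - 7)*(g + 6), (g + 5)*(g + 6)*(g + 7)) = g + 6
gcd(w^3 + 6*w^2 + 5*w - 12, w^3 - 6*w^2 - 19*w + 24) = w^2 + 2*w - 3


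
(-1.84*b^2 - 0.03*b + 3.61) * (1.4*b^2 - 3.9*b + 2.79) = -2.576*b^4 + 7.134*b^3 + 0.037399999999999*b^2 - 14.1627*b + 10.0719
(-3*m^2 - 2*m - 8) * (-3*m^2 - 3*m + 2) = 9*m^4 + 15*m^3 + 24*m^2 + 20*m - 16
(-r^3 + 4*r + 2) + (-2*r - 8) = -r^3 + 2*r - 6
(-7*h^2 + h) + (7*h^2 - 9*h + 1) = 1 - 8*h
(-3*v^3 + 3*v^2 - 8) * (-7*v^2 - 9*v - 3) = 21*v^5 + 6*v^4 - 18*v^3 + 47*v^2 + 72*v + 24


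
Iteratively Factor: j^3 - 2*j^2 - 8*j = (j + 2)*(j^2 - 4*j) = (j - 4)*(j + 2)*(j)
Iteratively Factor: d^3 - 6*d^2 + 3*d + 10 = (d - 5)*(d^2 - d - 2) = (d - 5)*(d - 2)*(d + 1)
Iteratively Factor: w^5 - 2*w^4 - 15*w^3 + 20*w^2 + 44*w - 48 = (w - 1)*(w^4 - w^3 - 16*w^2 + 4*w + 48) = (w - 2)*(w - 1)*(w^3 + w^2 - 14*w - 24) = (w - 2)*(w - 1)*(w + 3)*(w^2 - 2*w - 8) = (w - 4)*(w - 2)*(w - 1)*(w + 3)*(w + 2)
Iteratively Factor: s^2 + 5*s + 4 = (s + 4)*(s + 1)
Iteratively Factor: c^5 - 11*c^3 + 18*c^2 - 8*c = (c - 1)*(c^4 + c^3 - 10*c^2 + 8*c) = c*(c - 1)*(c^3 + c^2 - 10*c + 8) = c*(c - 1)^2*(c^2 + 2*c - 8) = c*(c - 1)^2*(c + 4)*(c - 2)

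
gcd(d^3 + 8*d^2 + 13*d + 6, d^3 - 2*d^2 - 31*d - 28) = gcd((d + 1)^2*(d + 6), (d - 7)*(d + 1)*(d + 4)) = d + 1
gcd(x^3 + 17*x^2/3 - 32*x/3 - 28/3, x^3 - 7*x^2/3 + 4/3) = x^2 - 4*x/3 - 4/3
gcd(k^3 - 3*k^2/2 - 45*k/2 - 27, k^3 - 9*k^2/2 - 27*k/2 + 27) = k^2 - 3*k - 18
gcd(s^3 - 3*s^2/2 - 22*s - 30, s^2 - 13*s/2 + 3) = s - 6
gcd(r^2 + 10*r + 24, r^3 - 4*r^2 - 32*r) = r + 4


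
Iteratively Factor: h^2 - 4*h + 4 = (h - 2)*(h - 2)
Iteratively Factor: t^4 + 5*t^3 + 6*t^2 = (t + 3)*(t^3 + 2*t^2) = (t + 2)*(t + 3)*(t^2) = t*(t + 2)*(t + 3)*(t)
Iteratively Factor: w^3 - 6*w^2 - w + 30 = (w - 3)*(w^2 - 3*w - 10) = (w - 5)*(w - 3)*(w + 2)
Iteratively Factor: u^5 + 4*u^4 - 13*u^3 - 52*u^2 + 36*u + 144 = (u - 3)*(u^4 + 7*u^3 + 8*u^2 - 28*u - 48) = (u - 3)*(u + 3)*(u^3 + 4*u^2 - 4*u - 16) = (u - 3)*(u + 3)*(u + 4)*(u^2 - 4) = (u - 3)*(u - 2)*(u + 3)*(u + 4)*(u + 2)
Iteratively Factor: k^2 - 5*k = (k - 5)*(k)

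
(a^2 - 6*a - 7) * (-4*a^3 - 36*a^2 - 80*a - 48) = -4*a^5 - 12*a^4 + 164*a^3 + 684*a^2 + 848*a + 336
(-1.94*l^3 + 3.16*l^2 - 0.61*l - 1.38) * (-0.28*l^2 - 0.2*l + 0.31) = 0.5432*l^5 - 0.4968*l^4 - 1.0626*l^3 + 1.488*l^2 + 0.0869*l - 0.4278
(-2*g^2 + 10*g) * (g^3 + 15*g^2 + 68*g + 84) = -2*g^5 - 20*g^4 + 14*g^3 + 512*g^2 + 840*g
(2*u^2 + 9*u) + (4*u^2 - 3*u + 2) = 6*u^2 + 6*u + 2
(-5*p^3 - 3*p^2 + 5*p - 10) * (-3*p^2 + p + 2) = 15*p^5 + 4*p^4 - 28*p^3 + 29*p^2 - 20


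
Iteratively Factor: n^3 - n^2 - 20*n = (n + 4)*(n^2 - 5*n) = (n - 5)*(n + 4)*(n)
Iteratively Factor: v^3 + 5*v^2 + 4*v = (v + 4)*(v^2 + v) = (v + 1)*(v + 4)*(v)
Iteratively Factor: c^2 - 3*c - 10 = (c - 5)*(c + 2)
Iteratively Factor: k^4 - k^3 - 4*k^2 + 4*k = (k - 1)*(k^3 - 4*k) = k*(k - 1)*(k^2 - 4) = k*(k - 2)*(k - 1)*(k + 2)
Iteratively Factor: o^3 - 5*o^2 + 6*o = (o - 2)*(o^2 - 3*o) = o*(o - 2)*(o - 3)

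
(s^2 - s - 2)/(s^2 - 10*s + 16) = (s + 1)/(s - 8)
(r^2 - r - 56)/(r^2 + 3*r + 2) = (r^2 - r - 56)/(r^2 + 3*r + 2)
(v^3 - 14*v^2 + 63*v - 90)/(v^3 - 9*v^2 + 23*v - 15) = (v - 6)/(v - 1)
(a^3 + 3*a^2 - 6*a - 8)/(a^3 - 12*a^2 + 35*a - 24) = (a^3 + 3*a^2 - 6*a - 8)/(a^3 - 12*a^2 + 35*a - 24)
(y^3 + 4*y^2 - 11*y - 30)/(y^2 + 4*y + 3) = (y^3 + 4*y^2 - 11*y - 30)/(y^2 + 4*y + 3)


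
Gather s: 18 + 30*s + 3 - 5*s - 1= 25*s + 20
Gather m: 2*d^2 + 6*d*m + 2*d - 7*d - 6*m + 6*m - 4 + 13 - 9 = 2*d^2 + 6*d*m - 5*d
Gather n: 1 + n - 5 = n - 4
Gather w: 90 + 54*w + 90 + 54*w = 108*w + 180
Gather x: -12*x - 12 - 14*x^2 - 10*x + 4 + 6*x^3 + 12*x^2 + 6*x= 6*x^3 - 2*x^2 - 16*x - 8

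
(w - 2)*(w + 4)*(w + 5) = w^3 + 7*w^2 + 2*w - 40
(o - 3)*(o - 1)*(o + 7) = o^3 + 3*o^2 - 25*o + 21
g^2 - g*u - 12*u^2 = (g - 4*u)*(g + 3*u)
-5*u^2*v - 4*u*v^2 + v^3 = v*(-5*u + v)*(u + v)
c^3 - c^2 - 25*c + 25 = (c - 5)*(c - 1)*(c + 5)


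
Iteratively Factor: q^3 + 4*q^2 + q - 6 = (q - 1)*(q^2 + 5*q + 6) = (q - 1)*(q + 2)*(q + 3)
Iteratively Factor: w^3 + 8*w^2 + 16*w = (w + 4)*(w^2 + 4*w) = w*(w + 4)*(w + 4)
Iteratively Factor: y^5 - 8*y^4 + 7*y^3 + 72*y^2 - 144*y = (y)*(y^4 - 8*y^3 + 7*y^2 + 72*y - 144) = y*(y + 3)*(y^3 - 11*y^2 + 40*y - 48) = y*(y - 3)*(y + 3)*(y^2 - 8*y + 16) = y*(y - 4)*(y - 3)*(y + 3)*(y - 4)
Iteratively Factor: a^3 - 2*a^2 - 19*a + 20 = (a - 5)*(a^2 + 3*a - 4) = (a - 5)*(a + 4)*(a - 1)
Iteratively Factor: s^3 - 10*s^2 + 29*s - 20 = (s - 4)*(s^2 - 6*s + 5) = (s - 5)*(s - 4)*(s - 1)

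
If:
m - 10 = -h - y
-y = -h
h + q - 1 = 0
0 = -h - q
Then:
No Solution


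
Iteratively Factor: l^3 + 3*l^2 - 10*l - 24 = (l + 4)*(l^2 - l - 6) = (l - 3)*(l + 4)*(l + 2)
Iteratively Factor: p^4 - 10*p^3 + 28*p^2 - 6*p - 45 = (p - 3)*(p^3 - 7*p^2 + 7*p + 15) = (p - 3)^2*(p^2 - 4*p - 5) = (p - 3)^2*(p + 1)*(p - 5)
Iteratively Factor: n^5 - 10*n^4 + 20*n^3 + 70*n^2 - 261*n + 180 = (n - 3)*(n^4 - 7*n^3 - n^2 + 67*n - 60) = (n - 4)*(n - 3)*(n^3 - 3*n^2 - 13*n + 15) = (n - 4)*(n - 3)*(n + 3)*(n^2 - 6*n + 5) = (n - 4)*(n - 3)*(n - 1)*(n + 3)*(n - 5)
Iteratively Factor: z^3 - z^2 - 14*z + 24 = (z + 4)*(z^2 - 5*z + 6) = (z - 2)*(z + 4)*(z - 3)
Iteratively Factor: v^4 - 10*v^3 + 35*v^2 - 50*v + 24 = (v - 2)*(v^3 - 8*v^2 + 19*v - 12) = (v - 3)*(v - 2)*(v^2 - 5*v + 4) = (v - 4)*(v - 3)*(v - 2)*(v - 1)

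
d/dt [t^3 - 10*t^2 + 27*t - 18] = 3*t^2 - 20*t + 27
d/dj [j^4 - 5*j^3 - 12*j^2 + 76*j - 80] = 4*j^3 - 15*j^2 - 24*j + 76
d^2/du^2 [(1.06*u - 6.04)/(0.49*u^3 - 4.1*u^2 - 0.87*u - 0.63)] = (1.527036*u^5 - 30.179688*u^4 + 230.690716*u^3 - 589.818624*u^2 - 156.883248*u + 20.897316)/(0.117649*u^9 - 2.95323*u^8 + 24.084039*u^7 - 58.887809*u^6 - 35.167437*u^5 - 39.469356*u^4 - 13.55832*u^3 - 6.312411*u^2 - 1.035909*u - 0.250047)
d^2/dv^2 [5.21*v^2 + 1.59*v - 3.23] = 10.4200000000000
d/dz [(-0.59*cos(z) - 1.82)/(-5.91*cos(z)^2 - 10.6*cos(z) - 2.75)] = (3.4869*cos(z)^2 + 21.5124*cos(z) + 17.6695)*sin(z)/(34.9281*cos(z)^4 + 125.292*cos(z)^3 + 144.865*cos(z)^2 + 58.3*cos(z) + 7.5625)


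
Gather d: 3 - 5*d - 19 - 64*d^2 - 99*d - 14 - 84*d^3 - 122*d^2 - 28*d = -84*d^3 - 186*d^2 - 132*d - 30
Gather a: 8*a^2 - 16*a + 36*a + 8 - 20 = 8*a^2 + 20*a - 12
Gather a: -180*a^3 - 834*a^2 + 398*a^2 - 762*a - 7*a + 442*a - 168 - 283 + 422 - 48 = -180*a^3 - 436*a^2 - 327*a - 77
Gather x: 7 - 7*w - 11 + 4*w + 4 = -3*w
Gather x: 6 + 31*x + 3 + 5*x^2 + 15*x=5*x^2 + 46*x + 9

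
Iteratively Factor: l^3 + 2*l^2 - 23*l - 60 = (l - 5)*(l^2 + 7*l + 12) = (l - 5)*(l + 4)*(l + 3)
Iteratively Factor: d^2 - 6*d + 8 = (d - 4)*(d - 2)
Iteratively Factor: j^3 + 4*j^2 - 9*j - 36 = (j + 4)*(j^2 - 9) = (j + 3)*(j + 4)*(j - 3)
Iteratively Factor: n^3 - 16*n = (n)*(n^2 - 16) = n*(n + 4)*(n - 4)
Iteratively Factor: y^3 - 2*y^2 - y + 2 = (y - 2)*(y^2 - 1) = (y - 2)*(y - 1)*(y + 1)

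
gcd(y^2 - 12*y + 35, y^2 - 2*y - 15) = y - 5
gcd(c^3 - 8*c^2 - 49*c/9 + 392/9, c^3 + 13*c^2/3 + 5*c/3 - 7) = c + 7/3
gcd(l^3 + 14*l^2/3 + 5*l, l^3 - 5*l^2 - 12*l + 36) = l + 3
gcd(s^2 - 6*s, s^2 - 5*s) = s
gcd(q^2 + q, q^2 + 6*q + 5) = q + 1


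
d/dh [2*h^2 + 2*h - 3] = 4*h + 2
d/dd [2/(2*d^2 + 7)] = -8*d/(2*d^2 + 7)^2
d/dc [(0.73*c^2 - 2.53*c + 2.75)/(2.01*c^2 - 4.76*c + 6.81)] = (1.6105*c^2 - 1.1124*c - 4.1393)/(4.0401*c^4 - 19.1352*c^3 + 50.0338*c^2 - 64.8312*c + 46.3761)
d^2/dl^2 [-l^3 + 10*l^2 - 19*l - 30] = 20 - 6*l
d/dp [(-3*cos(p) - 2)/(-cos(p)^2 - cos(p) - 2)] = (-3*sin(p)^2 + 4*cos(p) - 1)*sin(p)/(cos(p)^2 + cos(p) + 2)^2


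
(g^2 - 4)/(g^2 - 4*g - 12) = (g - 2)/(g - 6)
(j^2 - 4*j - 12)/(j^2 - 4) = (j - 6)/(j - 2)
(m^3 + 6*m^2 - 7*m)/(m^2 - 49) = m*(m - 1)/(m - 7)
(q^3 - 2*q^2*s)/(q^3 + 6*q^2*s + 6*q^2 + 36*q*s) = q*(q - 2*s)/(q^2 + 6*q*s + 6*q + 36*s)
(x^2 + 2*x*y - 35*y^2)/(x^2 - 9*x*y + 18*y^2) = (x^2 + 2*x*y - 35*y^2)/(x^2 - 9*x*y + 18*y^2)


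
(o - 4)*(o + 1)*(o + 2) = o^3 - o^2 - 10*o - 8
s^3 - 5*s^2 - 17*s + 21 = (s - 7)*(s - 1)*(s + 3)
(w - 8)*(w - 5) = w^2 - 13*w + 40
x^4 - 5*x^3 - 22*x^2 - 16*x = x*(x - 8)*(x + 1)*(x + 2)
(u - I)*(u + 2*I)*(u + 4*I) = u^3 + 5*I*u^2 - 2*u + 8*I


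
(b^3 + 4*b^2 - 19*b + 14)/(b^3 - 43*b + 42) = (b - 2)/(b - 6)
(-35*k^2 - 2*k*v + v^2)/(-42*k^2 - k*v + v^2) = (5*k + v)/(6*k + v)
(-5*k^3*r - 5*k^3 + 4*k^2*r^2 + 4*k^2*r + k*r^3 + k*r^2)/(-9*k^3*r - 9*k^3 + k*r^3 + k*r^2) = (-5*k^2 + 4*k*r + r^2)/(-9*k^2 + r^2)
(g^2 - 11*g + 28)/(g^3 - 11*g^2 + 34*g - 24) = (g - 7)/(g^2 - 7*g + 6)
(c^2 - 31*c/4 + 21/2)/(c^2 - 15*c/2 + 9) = (4*c - 7)/(2*(2*c - 3))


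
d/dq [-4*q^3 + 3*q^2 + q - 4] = -12*q^2 + 6*q + 1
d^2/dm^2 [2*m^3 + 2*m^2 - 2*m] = 12*m + 4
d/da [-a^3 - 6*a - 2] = -3*a^2 - 6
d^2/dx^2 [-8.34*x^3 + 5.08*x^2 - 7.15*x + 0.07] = 10.16 - 50.04*x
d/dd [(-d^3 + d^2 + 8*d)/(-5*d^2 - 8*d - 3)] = (5*d^4 + 16*d^3 + 41*d^2 - 6*d - 24)/(25*d^4 + 80*d^3 + 94*d^2 + 48*d + 9)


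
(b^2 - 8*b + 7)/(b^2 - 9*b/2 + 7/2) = 2*(b - 7)/(2*b - 7)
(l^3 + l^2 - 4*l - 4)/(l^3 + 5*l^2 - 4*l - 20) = (l + 1)/(l + 5)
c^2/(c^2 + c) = c/(c + 1)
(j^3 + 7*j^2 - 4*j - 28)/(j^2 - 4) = j + 7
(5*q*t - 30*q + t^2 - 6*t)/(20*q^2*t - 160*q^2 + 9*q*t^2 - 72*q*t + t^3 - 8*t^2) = (t - 6)/(4*q*t - 32*q + t^2 - 8*t)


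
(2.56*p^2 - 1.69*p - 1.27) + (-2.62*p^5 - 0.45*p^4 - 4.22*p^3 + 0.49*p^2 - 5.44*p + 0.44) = -2.62*p^5 - 0.45*p^4 - 4.22*p^3 + 3.05*p^2 - 7.13*p - 0.83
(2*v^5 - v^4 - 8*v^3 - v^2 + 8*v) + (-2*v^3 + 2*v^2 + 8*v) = 2*v^5 - v^4 - 10*v^3 + v^2 + 16*v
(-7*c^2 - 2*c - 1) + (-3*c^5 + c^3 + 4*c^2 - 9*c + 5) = -3*c^5 + c^3 - 3*c^2 - 11*c + 4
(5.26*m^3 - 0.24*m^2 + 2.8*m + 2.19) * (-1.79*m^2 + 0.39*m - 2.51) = -9.4154*m^5 + 2.481*m^4 - 18.3082*m^3 - 2.2257*m^2 - 6.1739*m - 5.4969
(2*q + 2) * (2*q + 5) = 4*q^2 + 14*q + 10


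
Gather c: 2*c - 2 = 2*c - 2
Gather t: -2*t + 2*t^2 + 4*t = 2*t^2 + 2*t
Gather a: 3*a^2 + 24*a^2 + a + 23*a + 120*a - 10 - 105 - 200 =27*a^2 + 144*a - 315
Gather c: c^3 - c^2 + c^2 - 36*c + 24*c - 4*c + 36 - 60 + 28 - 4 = c^3 - 16*c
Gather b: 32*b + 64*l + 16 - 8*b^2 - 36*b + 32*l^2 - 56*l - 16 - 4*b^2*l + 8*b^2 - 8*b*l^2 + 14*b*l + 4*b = -4*b^2*l + b*(-8*l^2 + 14*l) + 32*l^2 + 8*l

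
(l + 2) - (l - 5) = 7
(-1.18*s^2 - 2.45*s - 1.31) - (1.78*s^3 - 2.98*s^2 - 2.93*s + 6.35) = -1.78*s^3 + 1.8*s^2 + 0.48*s - 7.66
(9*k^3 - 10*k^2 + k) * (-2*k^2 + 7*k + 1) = -18*k^5 + 83*k^4 - 63*k^3 - 3*k^2 + k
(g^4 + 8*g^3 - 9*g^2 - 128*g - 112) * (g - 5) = g^5 + 3*g^4 - 49*g^3 - 83*g^2 + 528*g + 560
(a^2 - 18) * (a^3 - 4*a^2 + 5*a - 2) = a^5 - 4*a^4 - 13*a^3 + 70*a^2 - 90*a + 36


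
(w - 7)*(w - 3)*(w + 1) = w^3 - 9*w^2 + 11*w + 21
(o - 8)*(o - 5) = o^2 - 13*o + 40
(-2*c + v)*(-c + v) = 2*c^2 - 3*c*v + v^2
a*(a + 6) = a^2 + 6*a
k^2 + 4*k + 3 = (k + 1)*(k + 3)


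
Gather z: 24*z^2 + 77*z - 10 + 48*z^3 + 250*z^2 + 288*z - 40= 48*z^3 + 274*z^2 + 365*z - 50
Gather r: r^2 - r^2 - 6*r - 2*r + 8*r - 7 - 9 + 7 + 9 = 0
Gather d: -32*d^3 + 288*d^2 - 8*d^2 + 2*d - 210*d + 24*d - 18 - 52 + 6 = -32*d^3 + 280*d^2 - 184*d - 64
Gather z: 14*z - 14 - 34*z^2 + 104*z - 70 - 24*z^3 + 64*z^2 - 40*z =-24*z^3 + 30*z^2 + 78*z - 84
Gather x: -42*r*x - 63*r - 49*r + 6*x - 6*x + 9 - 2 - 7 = -42*r*x - 112*r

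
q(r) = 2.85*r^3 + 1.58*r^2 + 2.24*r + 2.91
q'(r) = 8.55*r^2 + 3.16*r + 2.24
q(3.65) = 170.72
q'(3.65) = 127.68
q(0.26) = 3.65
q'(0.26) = 3.64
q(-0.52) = 1.77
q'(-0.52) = 2.91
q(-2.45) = -35.01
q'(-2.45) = 45.82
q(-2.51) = -37.83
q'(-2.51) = 48.17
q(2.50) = 62.92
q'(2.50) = 63.58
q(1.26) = 13.94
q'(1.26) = 19.80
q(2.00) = 36.51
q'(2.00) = 42.76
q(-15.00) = -9293.94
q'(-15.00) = 1878.59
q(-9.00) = -1966.92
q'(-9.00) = 666.35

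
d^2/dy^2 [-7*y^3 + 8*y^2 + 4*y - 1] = 16 - 42*y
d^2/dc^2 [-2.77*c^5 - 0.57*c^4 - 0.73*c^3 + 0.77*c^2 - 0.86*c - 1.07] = -55.4*c^3 - 6.84*c^2 - 4.38*c + 1.54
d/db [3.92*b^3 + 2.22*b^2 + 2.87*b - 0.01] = 11.76*b^2 + 4.44*b + 2.87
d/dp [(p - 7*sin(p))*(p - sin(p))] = -8*p*cos(p) + 2*p - 8*sin(p) + 7*sin(2*p)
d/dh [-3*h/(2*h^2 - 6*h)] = 3/(2*(h - 3)^2)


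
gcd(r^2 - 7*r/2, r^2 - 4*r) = r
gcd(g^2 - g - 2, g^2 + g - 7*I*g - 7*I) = g + 1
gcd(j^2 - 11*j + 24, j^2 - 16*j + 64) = j - 8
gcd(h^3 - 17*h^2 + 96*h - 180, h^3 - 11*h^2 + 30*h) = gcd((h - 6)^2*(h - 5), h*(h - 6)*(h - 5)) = h^2 - 11*h + 30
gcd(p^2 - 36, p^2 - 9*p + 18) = p - 6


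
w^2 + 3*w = w*(w + 3)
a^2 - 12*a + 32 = (a - 8)*(a - 4)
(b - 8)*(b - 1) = b^2 - 9*b + 8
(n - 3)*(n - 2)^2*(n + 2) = n^4 - 5*n^3 + 2*n^2 + 20*n - 24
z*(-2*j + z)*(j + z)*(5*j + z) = -10*j^3*z - 7*j^2*z^2 + 4*j*z^3 + z^4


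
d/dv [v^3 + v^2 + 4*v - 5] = 3*v^2 + 2*v + 4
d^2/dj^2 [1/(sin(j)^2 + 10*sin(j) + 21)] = 2*(-2*sin(j)^4 - 15*sin(j)^3 - 5*sin(j)^2 + 135*sin(j) + 79)/(sin(j)^2 + 10*sin(j) + 21)^3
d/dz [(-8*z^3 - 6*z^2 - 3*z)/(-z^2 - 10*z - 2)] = (8*z^4 + 160*z^3 + 105*z^2 + 24*z + 6)/(z^4 + 20*z^3 + 104*z^2 + 40*z + 4)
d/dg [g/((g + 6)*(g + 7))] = (42 - g^2)/(g^4 + 26*g^3 + 253*g^2 + 1092*g + 1764)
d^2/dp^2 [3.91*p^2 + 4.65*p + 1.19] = 7.82000000000000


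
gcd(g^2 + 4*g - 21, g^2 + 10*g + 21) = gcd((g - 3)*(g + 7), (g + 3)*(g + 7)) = g + 7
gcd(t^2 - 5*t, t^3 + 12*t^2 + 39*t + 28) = 1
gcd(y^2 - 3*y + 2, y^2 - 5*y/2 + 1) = y - 2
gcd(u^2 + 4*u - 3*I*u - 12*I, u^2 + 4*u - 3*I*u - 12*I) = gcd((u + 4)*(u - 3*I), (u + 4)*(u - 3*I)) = u^2 + u*(4 - 3*I) - 12*I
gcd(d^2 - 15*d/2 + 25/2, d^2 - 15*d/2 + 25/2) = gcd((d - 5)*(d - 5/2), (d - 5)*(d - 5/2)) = d^2 - 15*d/2 + 25/2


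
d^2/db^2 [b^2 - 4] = 2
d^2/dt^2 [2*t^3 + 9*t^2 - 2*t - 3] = 12*t + 18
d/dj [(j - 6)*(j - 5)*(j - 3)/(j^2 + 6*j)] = (j^4 + 12*j^3 - 147*j^2 + 180*j + 540)/(j^2*(j^2 + 12*j + 36))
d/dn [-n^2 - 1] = -2*n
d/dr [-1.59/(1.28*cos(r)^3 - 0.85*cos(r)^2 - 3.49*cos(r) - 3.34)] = (-6.1056*cos(r)^2 + 2.703*cos(r) + 5.5491)*sin(r)/(-1.28*cos(r)^3 + 0.85*cos(r)^2 + 3.49*cos(r) + 3.34)^2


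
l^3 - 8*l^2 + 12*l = l*(l - 6)*(l - 2)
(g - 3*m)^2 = g^2 - 6*g*m + 9*m^2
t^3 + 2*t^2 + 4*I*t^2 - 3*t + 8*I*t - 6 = (t + 2)*(t + I)*(t + 3*I)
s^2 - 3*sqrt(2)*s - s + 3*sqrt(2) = (s - 1)*(s - 3*sqrt(2))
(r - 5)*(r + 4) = r^2 - r - 20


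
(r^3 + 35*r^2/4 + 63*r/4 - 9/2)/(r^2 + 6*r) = r + 11/4 - 3/(4*r)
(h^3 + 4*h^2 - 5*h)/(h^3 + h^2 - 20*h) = (h - 1)/(h - 4)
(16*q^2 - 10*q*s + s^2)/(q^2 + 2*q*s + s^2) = (16*q^2 - 10*q*s + s^2)/(q^2 + 2*q*s + s^2)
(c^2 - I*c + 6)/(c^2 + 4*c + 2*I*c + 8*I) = (c - 3*I)/(c + 4)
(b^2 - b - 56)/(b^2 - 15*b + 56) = (b + 7)/(b - 7)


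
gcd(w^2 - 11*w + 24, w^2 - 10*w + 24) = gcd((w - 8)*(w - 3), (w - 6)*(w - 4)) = 1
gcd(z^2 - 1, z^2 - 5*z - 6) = z + 1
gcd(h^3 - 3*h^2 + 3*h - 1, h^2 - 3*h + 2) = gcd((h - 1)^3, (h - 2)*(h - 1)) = h - 1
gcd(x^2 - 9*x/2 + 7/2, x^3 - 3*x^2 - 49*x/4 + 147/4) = x - 7/2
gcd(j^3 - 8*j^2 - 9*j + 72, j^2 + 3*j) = j + 3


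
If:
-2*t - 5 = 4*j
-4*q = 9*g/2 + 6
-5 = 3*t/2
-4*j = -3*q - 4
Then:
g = -52/81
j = 5/12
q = -7/9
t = -10/3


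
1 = 1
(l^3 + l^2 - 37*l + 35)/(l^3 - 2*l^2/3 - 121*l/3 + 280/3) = 3*(l - 1)/(3*l - 8)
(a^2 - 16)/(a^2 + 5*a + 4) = (a - 4)/(a + 1)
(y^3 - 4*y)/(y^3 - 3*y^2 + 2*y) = (y + 2)/(y - 1)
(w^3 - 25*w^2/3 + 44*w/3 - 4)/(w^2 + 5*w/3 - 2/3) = (w^2 - 8*w + 12)/(w + 2)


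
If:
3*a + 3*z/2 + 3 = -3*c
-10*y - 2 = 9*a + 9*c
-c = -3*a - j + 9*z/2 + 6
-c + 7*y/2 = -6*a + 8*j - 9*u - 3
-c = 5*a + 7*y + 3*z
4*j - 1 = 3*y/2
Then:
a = 833/3034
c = -2525/3034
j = 551/1517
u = -11015/27306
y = 458/1517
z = -1342/1517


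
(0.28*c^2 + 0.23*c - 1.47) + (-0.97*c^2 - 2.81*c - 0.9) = -0.69*c^2 - 2.58*c - 2.37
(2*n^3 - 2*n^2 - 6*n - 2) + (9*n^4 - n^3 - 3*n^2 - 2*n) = 9*n^4 + n^3 - 5*n^2 - 8*n - 2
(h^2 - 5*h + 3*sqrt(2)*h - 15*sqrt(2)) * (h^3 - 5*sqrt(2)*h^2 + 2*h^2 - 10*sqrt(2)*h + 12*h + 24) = h^5 - 3*h^4 - 2*sqrt(2)*h^4 - 28*h^3 + 6*sqrt(2)*h^3 + 54*h^2 + 56*sqrt(2)*h^2 - 108*sqrt(2)*h + 180*h - 360*sqrt(2)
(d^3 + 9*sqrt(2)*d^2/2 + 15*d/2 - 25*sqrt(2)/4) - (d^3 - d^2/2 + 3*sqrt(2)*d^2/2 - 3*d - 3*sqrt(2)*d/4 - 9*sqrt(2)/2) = d^2/2 + 3*sqrt(2)*d^2 + 3*sqrt(2)*d/4 + 21*d/2 - 7*sqrt(2)/4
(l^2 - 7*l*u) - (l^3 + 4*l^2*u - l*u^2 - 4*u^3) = -l^3 - 4*l^2*u + l^2 + l*u^2 - 7*l*u + 4*u^3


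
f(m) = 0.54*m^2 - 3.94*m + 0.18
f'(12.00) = 9.02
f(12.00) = 30.66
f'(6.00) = 2.54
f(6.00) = -4.02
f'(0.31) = -3.61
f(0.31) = -0.99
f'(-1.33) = -5.38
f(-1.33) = 6.38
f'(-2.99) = -7.17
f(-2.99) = 16.79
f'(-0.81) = -4.81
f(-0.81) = 3.73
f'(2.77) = -0.95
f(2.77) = -6.59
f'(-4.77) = -9.09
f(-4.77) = 31.26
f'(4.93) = 1.38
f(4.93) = -6.12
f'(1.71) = -2.09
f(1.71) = -4.98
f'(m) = 1.08*m - 3.94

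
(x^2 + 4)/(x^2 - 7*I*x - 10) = (x + 2*I)/(x - 5*I)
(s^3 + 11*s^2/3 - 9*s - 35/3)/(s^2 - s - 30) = (3*s^2 - 4*s - 7)/(3*(s - 6))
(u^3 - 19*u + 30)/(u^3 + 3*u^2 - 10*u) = (u - 3)/u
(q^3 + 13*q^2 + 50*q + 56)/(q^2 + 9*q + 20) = (q^2 + 9*q + 14)/(q + 5)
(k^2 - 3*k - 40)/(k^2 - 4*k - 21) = (-k^2 + 3*k + 40)/(-k^2 + 4*k + 21)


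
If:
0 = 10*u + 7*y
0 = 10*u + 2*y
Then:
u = 0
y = 0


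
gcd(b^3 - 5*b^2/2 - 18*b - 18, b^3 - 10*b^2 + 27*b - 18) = b - 6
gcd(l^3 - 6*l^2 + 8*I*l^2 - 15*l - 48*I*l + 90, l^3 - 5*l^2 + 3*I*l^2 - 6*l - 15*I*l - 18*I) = l^2 + l*(-6 + 3*I) - 18*I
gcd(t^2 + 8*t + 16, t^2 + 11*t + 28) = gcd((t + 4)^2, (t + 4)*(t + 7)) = t + 4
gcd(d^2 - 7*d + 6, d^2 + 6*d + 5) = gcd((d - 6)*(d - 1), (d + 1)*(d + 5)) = 1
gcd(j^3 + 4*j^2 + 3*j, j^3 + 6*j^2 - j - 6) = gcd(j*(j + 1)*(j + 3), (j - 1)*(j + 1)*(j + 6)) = j + 1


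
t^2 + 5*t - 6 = (t - 1)*(t + 6)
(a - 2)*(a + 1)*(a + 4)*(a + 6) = a^4 + 9*a^3 + 12*a^2 - 44*a - 48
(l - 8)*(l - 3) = l^2 - 11*l + 24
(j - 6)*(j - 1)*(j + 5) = j^3 - 2*j^2 - 29*j + 30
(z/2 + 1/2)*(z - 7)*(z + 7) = z^3/2 + z^2/2 - 49*z/2 - 49/2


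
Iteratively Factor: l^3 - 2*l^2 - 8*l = (l - 4)*(l^2 + 2*l) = l*(l - 4)*(l + 2)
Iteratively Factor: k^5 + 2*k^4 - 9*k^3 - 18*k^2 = (k + 3)*(k^4 - k^3 - 6*k^2) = (k + 2)*(k + 3)*(k^3 - 3*k^2) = (k - 3)*(k + 2)*(k + 3)*(k^2) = k*(k - 3)*(k + 2)*(k + 3)*(k)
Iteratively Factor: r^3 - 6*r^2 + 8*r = (r - 4)*(r^2 - 2*r) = r*(r - 4)*(r - 2)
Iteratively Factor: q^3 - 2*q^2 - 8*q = (q - 4)*(q^2 + 2*q) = (q - 4)*(q + 2)*(q)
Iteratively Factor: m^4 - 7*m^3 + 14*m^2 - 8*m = (m - 1)*(m^3 - 6*m^2 + 8*m) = (m - 4)*(m - 1)*(m^2 - 2*m) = m*(m - 4)*(m - 1)*(m - 2)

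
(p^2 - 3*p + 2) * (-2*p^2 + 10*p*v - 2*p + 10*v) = -2*p^4 + 10*p^3*v + 4*p^3 - 20*p^2*v + 2*p^2 - 10*p*v - 4*p + 20*v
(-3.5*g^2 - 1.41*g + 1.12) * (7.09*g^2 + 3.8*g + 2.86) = -24.815*g^4 - 23.2969*g^3 - 7.4272*g^2 + 0.223400000000001*g + 3.2032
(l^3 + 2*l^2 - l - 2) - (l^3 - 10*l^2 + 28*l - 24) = 12*l^2 - 29*l + 22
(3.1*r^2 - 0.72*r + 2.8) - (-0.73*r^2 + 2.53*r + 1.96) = 3.83*r^2 - 3.25*r + 0.84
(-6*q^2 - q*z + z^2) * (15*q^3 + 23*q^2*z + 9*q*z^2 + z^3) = -90*q^5 - 153*q^4*z - 62*q^3*z^2 + 8*q^2*z^3 + 8*q*z^4 + z^5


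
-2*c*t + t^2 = t*(-2*c + t)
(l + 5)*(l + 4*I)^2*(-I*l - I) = -I*l^4 + 8*l^3 - 6*I*l^3 + 48*l^2 + 11*I*l^2 + 40*l + 96*I*l + 80*I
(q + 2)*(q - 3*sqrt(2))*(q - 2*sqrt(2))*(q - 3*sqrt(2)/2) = q^4 - 13*sqrt(2)*q^3/2 + 2*q^3 - 13*sqrt(2)*q^2 + 27*q^2 - 18*sqrt(2)*q + 54*q - 36*sqrt(2)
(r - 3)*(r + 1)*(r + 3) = r^3 + r^2 - 9*r - 9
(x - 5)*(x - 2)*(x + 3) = x^3 - 4*x^2 - 11*x + 30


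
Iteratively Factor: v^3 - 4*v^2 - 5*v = (v)*(v^2 - 4*v - 5) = v*(v - 5)*(v + 1)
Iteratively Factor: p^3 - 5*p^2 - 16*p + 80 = (p - 5)*(p^2 - 16) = (p - 5)*(p - 4)*(p + 4)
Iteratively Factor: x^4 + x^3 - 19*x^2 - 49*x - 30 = (x - 5)*(x^3 + 6*x^2 + 11*x + 6) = (x - 5)*(x + 1)*(x^2 + 5*x + 6) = (x - 5)*(x + 1)*(x + 2)*(x + 3)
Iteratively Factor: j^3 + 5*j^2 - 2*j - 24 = (j + 3)*(j^2 + 2*j - 8) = (j + 3)*(j + 4)*(j - 2)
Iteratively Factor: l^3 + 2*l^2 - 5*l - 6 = (l + 1)*(l^2 + l - 6) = (l - 2)*(l + 1)*(l + 3)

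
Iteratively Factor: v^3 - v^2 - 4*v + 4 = (v - 1)*(v^2 - 4) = (v - 2)*(v - 1)*(v + 2)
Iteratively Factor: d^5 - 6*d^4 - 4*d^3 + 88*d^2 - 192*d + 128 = (d - 4)*(d^4 - 2*d^3 - 12*d^2 + 40*d - 32) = (d - 4)*(d - 2)*(d^3 - 12*d + 16) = (d - 4)*(d - 2)^2*(d^2 + 2*d - 8) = (d - 4)*(d - 2)^2*(d + 4)*(d - 2)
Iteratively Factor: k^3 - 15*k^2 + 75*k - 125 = (k - 5)*(k^2 - 10*k + 25) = (k - 5)^2*(k - 5)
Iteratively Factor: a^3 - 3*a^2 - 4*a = (a - 4)*(a^2 + a) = a*(a - 4)*(a + 1)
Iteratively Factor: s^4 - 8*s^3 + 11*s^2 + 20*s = (s - 5)*(s^3 - 3*s^2 - 4*s) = (s - 5)*(s + 1)*(s^2 - 4*s) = s*(s - 5)*(s + 1)*(s - 4)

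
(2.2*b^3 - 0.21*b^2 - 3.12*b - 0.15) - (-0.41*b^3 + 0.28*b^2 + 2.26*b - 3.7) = 2.61*b^3 - 0.49*b^2 - 5.38*b + 3.55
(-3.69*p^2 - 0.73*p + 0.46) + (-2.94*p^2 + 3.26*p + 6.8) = -6.63*p^2 + 2.53*p + 7.26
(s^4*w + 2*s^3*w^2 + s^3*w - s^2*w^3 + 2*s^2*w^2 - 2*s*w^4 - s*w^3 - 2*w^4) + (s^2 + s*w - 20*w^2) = s^4*w + 2*s^3*w^2 + s^3*w - s^2*w^3 + 2*s^2*w^2 + s^2 - 2*s*w^4 - s*w^3 + s*w - 2*w^4 - 20*w^2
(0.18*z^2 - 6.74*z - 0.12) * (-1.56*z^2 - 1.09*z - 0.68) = -0.2808*z^4 + 10.3182*z^3 + 7.4114*z^2 + 4.714*z + 0.0816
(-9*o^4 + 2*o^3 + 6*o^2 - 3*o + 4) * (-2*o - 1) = 18*o^5 + 5*o^4 - 14*o^3 - 5*o - 4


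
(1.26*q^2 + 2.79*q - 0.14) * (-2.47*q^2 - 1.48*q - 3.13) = -3.1122*q^4 - 8.7561*q^3 - 7.7272*q^2 - 8.5255*q + 0.4382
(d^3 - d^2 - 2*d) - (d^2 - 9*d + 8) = d^3 - 2*d^2 + 7*d - 8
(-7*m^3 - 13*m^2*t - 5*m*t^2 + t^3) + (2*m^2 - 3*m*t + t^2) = -7*m^3 - 13*m^2*t + 2*m^2 - 5*m*t^2 - 3*m*t + t^3 + t^2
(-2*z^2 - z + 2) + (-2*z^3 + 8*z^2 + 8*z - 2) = -2*z^3 + 6*z^2 + 7*z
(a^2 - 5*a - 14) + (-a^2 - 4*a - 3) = -9*a - 17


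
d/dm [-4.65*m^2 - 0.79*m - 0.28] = -9.3*m - 0.79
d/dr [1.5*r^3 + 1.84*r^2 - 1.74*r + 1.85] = 4.5*r^2 + 3.68*r - 1.74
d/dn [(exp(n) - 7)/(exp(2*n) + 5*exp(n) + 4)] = (-(exp(n) - 7)*(2*exp(n) + 5) + exp(2*n) + 5*exp(n) + 4)*exp(n)/(exp(2*n) + 5*exp(n) + 4)^2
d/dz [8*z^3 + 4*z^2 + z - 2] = 24*z^2 + 8*z + 1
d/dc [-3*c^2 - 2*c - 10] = -6*c - 2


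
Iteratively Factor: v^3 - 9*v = (v - 3)*(v^2 + 3*v) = (v - 3)*(v + 3)*(v)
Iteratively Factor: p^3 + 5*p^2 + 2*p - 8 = (p + 2)*(p^2 + 3*p - 4) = (p - 1)*(p + 2)*(p + 4)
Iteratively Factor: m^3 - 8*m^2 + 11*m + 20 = (m - 4)*(m^2 - 4*m - 5) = (m - 4)*(m + 1)*(m - 5)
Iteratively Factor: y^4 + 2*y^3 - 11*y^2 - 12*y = (y)*(y^3 + 2*y^2 - 11*y - 12) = y*(y - 3)*(y^2 + 5*y + 4) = y*(y - 3)*(y + 4)*(y + 1)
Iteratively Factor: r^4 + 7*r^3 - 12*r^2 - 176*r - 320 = (r + 4)*(r^3 + 3*r^2 - 24*r - 80) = (r + 4)^2*(r^2 - r - 20) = (r - 5)*(r + 4)^2*(r + 4)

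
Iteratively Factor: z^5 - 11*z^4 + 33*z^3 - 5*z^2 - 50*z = (z + 1)*(z^4 - 12*z^3 + 45*z^2 - 50*z) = (z - 5)*(z + 1)*(z^3 - 7*z^2 + 10*z) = (z - 5)^2*(z + 1)*(z^2 - 2*z) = z*(z - 5)^2*(z + 1)*(z - 2)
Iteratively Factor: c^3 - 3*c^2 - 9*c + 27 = (c + 3)*(c^2 - 6*c + 9) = (c - 3)*(c + 3)*(c - 3)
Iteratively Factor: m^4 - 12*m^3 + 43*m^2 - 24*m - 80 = (m - 4)*(m^3 - 8*m^2 + 11*m + 20) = (m - 4)^2*(m^2 - 4*m - 5) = (m - 4)^2*(m + 1)*(m - 5)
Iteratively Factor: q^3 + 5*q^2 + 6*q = (q + 3)*(q^2 + 2*q) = (q + 2)*(q + 3)*(q)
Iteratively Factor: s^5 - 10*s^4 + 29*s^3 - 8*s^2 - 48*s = (s - 4)*(s^4 - 6*s^3 + 5*s^2 + 12*s) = s*(s - 4)*(s^3 - 6*s^2 + 5*s + 12) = s*(s - 4)*(s - 3)*(s^2 - 3*s - 4) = s*(s - 4)^2*(s - 3)*(s + 1)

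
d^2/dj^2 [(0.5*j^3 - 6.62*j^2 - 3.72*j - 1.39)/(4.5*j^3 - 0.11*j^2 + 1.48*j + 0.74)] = (-267.615*j^6 - 471.96*j^5 - 82.1664*j^4 + 369.209904*j^3 + 93.058278*j^2 + 28.955904*j - 5.41754)/(91.125*j^9 - 6.6825*j^8 + 90.07335*j^7 + 40.558069*j^6 + 27.426324*j^5 + 28.87443*j^4 + 9.91156*j^3 + 4.68198*j^2 + 2.431344*j + 0.405224)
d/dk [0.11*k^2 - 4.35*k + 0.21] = 0.22*k - 4.35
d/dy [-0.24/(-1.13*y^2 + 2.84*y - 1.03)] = (0.6816 - 0.5424*y)/(1.13*y^2 - 2.84*y + 1.03)^2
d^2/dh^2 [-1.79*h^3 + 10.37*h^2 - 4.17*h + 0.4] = 20.74 - 10.74*h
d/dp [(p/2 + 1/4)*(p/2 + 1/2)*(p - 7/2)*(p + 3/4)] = p^3 - 15*p^2/16 - 25*p/8 - 85/64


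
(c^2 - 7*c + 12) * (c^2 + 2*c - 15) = c^4 - 5*c^3 - 17*c^2 + 129*c - 180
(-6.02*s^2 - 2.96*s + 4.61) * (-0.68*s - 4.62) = 4.0936*s^3 + 29.8252*s^2 + 10.5404*s - 21.2982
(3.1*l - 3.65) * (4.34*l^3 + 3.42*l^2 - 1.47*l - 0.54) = 13.454*l^4 - 5.239*l^3 - 17.04*l^2 + 3.6915*l + 1.971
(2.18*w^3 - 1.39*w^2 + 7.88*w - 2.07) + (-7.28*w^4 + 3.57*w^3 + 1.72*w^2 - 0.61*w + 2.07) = -7.28*w^4 + 5.75*w^3 + 0.33*w^2 + 7.27*w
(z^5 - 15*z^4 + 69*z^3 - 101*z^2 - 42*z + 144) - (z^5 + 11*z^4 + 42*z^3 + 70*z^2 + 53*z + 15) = -26*z^4 + 27*z^3 - 171*z^2 - 95*z + 129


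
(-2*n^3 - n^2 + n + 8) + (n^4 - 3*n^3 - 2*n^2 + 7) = n^4 - 5*n^3 - 3*n^2 + n + 15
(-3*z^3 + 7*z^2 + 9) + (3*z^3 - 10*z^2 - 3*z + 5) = -3*z^2 - 3*z + 14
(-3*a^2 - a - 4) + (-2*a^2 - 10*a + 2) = -5*a^2 - 11*a - 2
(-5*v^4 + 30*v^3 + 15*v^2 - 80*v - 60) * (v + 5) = -5*v^5 + 5*v^4 + 165*v^3 - 5*v^2 - 460*v - 300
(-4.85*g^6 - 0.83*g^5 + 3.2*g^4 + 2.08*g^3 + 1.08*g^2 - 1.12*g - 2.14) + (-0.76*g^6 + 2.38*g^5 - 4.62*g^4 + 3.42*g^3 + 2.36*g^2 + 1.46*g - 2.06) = -5.61*g^6 + 1.55*g^5 - 1.42*g^4 + 5.5*g^3 + 3.44*g^2 + 0.34*g - 4.2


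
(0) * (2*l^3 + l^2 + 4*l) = 0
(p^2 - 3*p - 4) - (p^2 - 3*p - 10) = 6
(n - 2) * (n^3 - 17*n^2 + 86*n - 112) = n^4 - 19*n^3 + 120*n^2 - 284*n + 224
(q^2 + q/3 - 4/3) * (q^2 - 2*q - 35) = q^4 - 5*q^3/3 - 37*q^2 - 9*q + 140/3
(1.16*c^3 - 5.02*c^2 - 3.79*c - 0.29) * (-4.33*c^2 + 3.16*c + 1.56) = -5.0228*c^5 + 25.4022*c^4 + 2.3571*c^3 - 18.5519*c^2 - 6.8288*c - 0.4524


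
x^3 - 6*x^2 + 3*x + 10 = (x - 5)*(x - 2)*(x + 1)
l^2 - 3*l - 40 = (l - 8)*(l + 5)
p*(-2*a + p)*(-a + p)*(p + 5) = 2*a^2*p^2 + 10*a^2*p - 3*a*p^3 - 15*a*p^2 + p^4 + 5*p^3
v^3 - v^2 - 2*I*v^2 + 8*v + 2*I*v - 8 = (v - 1)*(v - 4*I)*(v + 2*I)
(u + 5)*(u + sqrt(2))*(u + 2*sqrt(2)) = u^3 + 3*sqrt(2)*u^2 + 5*u^2 + 4*u + 15*sqrt(2)*u + 20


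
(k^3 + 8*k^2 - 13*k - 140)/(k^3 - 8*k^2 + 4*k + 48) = (k^2 + 12*k + 35)/(k^2 - 4*k - 12)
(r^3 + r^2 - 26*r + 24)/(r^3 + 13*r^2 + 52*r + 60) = (r^2 - 5*r + 4)/(r^2 + 7*r + 10)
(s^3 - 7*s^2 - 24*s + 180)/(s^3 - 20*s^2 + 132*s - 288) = (s + 5)/(s - 8)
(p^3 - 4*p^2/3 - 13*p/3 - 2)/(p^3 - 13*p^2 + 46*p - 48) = (3*p^2 + 5*p + 2)/(3*(p^2 - 10*p + 16))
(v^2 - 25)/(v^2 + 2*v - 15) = (v - 5)/(v - 3)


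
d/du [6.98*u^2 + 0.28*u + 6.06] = 13.96*u + 0.28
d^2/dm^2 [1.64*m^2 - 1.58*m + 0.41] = 3.28000000000000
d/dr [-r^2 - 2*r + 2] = -2*r - 2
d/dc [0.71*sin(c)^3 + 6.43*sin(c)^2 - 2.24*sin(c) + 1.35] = (2.13*sin(c)^2 + 12.86*sin(c) - 2.24)*cos(c)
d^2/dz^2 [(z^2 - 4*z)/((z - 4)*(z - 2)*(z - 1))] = 2*(z^3 - 6*z + 6)/(z^6 - 9*z^5 + 33*z^4 - 63*z^3 + 66*z^2 - 36*z + 8)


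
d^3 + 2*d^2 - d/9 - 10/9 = (d - 2/3)*(d + 1)*(d + 5/3)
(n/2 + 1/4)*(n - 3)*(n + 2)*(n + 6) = n^4/2 + 11*n^3/4 - 19*n^2/4 - 21*n - 9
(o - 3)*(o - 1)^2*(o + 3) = o^4 - 2*o^3 - 8*o^2 + 18*o - 9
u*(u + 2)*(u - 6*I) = u^3 + 2*u^2 - 6*I*u^2 - 12*I*u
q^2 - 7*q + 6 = (q - 6)*(q - 1)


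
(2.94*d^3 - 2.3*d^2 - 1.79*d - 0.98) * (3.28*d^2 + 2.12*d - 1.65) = 9.6432*d^5 - 1.3112*d^4 - 15.5982*d^3 - 3.2142*d^2 + 0.8759*d + 1.617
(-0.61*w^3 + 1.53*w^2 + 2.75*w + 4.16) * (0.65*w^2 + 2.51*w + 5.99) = -0.3965*w^5 - 0.5366*w^4 + 1.9739*w^3 + 18.7712*w^2 + 26.9141*w + 24.9184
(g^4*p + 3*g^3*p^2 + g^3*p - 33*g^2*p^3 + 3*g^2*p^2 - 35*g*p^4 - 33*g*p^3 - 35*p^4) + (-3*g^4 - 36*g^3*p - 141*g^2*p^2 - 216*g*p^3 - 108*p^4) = g^4*p - 3*g^4 + 3*g^3*p^2 - 35*g^3*p - 33*g^2*p^3 - 138*g^2*p^2 - 35*g*p^4 - 249*g*p^3 - 143*p^4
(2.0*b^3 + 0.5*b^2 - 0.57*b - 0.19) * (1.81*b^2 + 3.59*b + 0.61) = 3.62*b^5 + 8.085*b^4 + 1.9833*b^3 - 2.0852*b^2 - 1.0298*b - 0.1159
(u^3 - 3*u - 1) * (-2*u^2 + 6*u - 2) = -2*u^5 + 6*u^4 + 4*u^3 - 16*u^2 + 2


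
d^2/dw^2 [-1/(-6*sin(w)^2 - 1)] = 12*(-12*sin(w)^4 + 20*sin(w)^2 - 1)/(6*sin(w)^2 + 1)^3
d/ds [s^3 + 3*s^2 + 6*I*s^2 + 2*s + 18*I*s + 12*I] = 3*s^2 + s*(6 + 12*I) + 2 + 18*I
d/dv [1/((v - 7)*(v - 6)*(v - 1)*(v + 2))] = 2*(-2*v^3 + 18*v^2 - 27*v - 34)/(v^8 - 24*v^7 + 198*v^6 - 512*v^5 - 1071*v^4 + 5688*v^3 + 88*v^2 - 11424*v + 7056)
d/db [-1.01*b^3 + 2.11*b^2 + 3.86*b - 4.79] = -3.03*b^2 + 4.22*b + 3.86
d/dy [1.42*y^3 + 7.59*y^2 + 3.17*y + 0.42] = 4.26*y^2 + 15.18*y + 3.17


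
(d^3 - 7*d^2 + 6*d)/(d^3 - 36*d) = (d - 1)/(d + 6)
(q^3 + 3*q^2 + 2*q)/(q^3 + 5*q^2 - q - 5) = q*(q + 2)/(q^2 + 4*q - 5)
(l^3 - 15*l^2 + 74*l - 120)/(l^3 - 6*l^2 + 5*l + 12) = (l^2 - 11*l + 30)/(l^2 - 2*l - 3)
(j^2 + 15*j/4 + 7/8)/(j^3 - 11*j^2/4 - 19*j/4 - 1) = (j + 7/2)/(j^2 - 3*j - 4)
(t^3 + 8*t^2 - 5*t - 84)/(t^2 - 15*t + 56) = (t^3 + 8*t^2 - 5*t - 84)/(t^2 - 15*t + 56)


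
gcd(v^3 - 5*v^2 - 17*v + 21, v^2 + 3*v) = v + 3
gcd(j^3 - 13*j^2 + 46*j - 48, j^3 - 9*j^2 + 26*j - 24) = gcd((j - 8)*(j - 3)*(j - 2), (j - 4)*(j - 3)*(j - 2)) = j^2 - 5*j + 6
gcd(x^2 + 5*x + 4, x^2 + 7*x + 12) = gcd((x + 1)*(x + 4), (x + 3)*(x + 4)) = x + 4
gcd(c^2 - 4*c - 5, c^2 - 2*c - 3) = c + 1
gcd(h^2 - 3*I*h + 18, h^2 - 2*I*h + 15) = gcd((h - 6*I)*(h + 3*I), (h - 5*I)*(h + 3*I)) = h + 3*I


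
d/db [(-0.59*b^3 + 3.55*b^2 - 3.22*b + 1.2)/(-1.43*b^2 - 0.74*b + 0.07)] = (0.8437*b^4 + 0.873199999999999*b^3 - 7.3555*b^2 + 3.929*b + 0.6626)/(2.0449*b^4 + 2.1164*b^3 + 0.3474*b^2 - 0.1036*b + 0.0049)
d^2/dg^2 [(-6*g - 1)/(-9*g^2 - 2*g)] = 2*(486*g^3 + 243*g^2 + 54*g + 4)/(g^3*(729*g^3 + 486*g^2 + 108*g + 8))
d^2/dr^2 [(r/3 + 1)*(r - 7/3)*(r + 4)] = 2*r + 28/9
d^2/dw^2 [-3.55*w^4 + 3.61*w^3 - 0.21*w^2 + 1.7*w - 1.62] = -42.6*w^2 + 21.66*w - 0.42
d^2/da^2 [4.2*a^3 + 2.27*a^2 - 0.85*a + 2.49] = 25.2*a + 4.54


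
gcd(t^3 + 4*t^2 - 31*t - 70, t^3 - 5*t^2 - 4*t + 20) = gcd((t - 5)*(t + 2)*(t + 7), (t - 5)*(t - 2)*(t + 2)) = t^2 - 3*t - 10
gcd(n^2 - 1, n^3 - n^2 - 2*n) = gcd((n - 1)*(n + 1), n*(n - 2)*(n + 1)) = n + 1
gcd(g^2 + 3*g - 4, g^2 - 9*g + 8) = g - 1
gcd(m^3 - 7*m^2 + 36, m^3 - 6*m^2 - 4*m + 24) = m^2 - 4*m - 12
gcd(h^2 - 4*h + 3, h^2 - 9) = h - 3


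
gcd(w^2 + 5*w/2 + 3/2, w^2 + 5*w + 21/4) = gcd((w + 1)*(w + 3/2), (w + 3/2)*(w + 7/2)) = w + 3/2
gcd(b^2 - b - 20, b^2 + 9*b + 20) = b + 4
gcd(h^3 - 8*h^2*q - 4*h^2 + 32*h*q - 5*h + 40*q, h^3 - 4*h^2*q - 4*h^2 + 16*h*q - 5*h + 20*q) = h^2 - 4*h - 5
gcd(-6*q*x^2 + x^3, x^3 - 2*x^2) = x^2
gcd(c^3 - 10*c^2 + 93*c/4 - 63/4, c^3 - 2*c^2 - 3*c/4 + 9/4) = c^2 - 3*c + 9/4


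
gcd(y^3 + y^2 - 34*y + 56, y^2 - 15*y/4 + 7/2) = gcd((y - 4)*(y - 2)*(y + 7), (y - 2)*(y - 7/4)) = y - 2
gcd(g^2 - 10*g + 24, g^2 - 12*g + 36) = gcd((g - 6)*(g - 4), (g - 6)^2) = g - 6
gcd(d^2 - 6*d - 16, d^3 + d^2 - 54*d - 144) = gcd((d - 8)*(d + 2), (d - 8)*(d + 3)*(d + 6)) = d - 8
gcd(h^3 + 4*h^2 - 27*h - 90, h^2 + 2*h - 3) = h + 3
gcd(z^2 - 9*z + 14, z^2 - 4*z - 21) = z - 7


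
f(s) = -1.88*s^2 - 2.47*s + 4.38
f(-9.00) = -125.67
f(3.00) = -19.95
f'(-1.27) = 2.31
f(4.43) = -43.46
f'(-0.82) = 0.61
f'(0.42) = -4.05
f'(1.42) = -7.81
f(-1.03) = 4.93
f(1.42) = -2.92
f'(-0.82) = 0.61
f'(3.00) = -13.75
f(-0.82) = 5.14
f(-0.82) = 5.14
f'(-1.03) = 1.40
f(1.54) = -3.88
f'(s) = -3.76*s - 2.47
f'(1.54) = -8.26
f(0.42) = 3.01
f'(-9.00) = 31.37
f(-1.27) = 4.48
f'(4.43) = -19.13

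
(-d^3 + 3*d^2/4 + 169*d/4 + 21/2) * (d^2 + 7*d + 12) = -d^5 - 25*d^4/4 + 71*d^3/2 + 1261*d^2/4 + 1161*d/2 + 126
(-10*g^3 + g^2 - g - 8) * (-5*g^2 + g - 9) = 50*g^5 - 15*g^4 + 96*g^3 + 30*g^2 + g + 72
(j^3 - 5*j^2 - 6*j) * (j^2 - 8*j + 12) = j^5 - 13*j^4 + 46*j^3 - 12*j^2 - 72*j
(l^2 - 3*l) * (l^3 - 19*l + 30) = l^5 - 3*l^4 - 19*l^3 + 87*l^2 - 90*l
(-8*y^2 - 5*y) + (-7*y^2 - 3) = -15*y^2 - 5*y - 3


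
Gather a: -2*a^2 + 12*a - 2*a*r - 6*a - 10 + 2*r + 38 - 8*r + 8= -2*a^2 + a*(6 - 2*r) - 6*r + 36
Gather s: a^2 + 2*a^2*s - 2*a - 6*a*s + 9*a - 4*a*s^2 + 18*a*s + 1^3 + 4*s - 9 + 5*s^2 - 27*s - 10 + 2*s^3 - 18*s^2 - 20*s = a^2 + 7*a + 2*s^3 + s^2*(-4*a - 13) + s*(2*a^2 + 12*a - 43) - 18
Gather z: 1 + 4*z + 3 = 4*z + 4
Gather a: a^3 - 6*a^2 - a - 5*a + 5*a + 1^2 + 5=a^3 - 6*a^2 - a + 6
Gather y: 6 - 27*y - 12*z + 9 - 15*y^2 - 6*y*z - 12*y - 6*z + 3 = -15*y^2 + y*(-6*z - 39) - 18*z + 18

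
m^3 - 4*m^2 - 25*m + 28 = (m - 7)*(m - 1)*(m + 4)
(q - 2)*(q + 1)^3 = q^4 + q^3 - 3*q^2 - 5*q - 2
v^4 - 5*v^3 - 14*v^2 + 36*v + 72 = (v - 6)*(v - 3)*(v + 2)^2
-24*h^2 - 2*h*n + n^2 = (-6*h + n)*(4*h + n)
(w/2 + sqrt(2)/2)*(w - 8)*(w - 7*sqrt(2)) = w^3/2 - 3*sqrt(2)*w^2 - 4*w^2 - 7*w + 24*sqrt(2)*w + 56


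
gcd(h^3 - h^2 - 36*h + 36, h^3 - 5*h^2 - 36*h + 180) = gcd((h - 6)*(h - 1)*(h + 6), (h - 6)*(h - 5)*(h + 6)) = h^2 - 36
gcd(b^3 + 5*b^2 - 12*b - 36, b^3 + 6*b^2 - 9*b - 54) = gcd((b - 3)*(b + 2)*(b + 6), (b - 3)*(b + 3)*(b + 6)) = b^2 + 3*b - 18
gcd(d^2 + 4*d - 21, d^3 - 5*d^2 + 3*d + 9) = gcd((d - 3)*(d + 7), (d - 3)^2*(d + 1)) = d - 3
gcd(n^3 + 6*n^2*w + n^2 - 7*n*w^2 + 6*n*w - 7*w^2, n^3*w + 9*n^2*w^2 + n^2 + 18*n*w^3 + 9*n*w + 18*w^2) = 1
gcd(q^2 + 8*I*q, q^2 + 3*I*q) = q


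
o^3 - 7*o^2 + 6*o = o*(o - 6)*(o - 1)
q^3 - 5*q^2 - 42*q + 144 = (q - 8)*(q - 3)*(q + 6)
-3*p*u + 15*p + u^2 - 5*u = (-3*p + u)*(u - 5)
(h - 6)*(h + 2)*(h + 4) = h^3 - 28*h - 48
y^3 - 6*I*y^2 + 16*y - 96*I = (y - 6*I)*(y - 4*I)*(y + 4*I)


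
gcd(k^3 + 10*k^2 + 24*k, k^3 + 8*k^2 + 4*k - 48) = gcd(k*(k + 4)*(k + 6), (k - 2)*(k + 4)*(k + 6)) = k^2 + 10*k + 24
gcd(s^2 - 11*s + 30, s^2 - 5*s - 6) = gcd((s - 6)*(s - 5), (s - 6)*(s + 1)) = s - 6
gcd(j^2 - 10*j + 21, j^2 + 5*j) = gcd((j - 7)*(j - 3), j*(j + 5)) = 1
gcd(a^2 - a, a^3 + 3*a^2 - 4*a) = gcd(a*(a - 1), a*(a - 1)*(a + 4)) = a^2 - a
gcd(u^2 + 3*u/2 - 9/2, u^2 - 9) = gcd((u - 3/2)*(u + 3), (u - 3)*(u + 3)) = u + 3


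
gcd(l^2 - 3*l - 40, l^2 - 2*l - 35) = l + 5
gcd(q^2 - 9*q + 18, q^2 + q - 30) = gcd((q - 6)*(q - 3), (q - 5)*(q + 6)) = 1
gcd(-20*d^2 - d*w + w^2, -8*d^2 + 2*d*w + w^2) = 4*d + w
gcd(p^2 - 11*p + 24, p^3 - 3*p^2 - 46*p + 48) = p - 8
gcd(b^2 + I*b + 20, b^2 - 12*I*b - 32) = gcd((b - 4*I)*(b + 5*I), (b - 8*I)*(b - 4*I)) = b - 4*I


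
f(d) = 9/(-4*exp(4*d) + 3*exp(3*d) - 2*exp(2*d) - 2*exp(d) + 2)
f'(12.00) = 0.00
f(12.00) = 0.00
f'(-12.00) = 0.00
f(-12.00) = 4.50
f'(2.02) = 0.00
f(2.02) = -0.00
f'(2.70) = 0.00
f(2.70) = -0.00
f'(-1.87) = 1.25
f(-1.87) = 5.44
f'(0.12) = 7.42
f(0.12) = -1.81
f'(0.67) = 0.81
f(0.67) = -0.20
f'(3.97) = 0.00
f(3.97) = -0.00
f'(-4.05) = 0.08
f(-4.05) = 4.58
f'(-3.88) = 0.10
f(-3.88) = 4.60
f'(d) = 9*(16*exp(4*d) - 9*exp(3*d) + 4*exp(2*d) + 2*exp(d))/(-4*exp(4*d) + 3*exp(3*d) - 2*exp(2*d) - 2*exp(d) + 2)^2 = (144*exp(3*d) - 81*exp(2*d) + 36*exp(d) + 18)*exp(d)/(4*exp(4*d) - 3*exp(3*d) + 2*exp(2*d) + 2*exp(d) - 2)^2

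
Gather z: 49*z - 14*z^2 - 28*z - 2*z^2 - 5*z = -16*z^2 + 16*z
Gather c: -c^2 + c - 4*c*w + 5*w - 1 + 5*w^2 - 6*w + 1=-c^2 + c*(1 - 4*w) + 5*w^2 - w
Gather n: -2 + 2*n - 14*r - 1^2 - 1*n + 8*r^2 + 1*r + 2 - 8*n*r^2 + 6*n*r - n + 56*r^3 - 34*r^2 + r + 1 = n*(-8*r^2 + 6*r) + 56*r^3 - 26*r^2 - 12*r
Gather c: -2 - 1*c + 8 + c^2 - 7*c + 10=c^2 - 8*c + 16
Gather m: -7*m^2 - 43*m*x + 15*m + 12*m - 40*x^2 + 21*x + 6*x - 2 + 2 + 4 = -7*m^2 + m*(27 - 43*x) - 40*x^2 + 27*x + 4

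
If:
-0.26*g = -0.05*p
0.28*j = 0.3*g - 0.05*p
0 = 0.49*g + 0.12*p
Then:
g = 0.00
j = 0.00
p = 0.00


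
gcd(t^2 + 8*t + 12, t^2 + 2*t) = t + 2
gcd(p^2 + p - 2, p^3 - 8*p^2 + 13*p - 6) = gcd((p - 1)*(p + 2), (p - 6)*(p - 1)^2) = p - 1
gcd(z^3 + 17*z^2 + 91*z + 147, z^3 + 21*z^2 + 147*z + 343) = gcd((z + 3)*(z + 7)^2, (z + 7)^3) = z^2 + 14*z + 49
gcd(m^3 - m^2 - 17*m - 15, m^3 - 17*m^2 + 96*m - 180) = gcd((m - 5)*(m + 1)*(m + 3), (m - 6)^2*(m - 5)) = m - 5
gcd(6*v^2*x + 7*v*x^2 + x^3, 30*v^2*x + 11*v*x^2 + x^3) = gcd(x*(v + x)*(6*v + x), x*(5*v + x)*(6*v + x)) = 6*v*x + x^2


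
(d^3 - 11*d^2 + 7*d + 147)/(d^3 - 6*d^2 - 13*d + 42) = (d - 7)/(d - 2)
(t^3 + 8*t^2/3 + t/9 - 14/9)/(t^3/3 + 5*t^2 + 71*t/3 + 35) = (9*t^3 + 24*t^2 + t - 14)/(3*(t^3 + 15*t^2 + 71*t + 105))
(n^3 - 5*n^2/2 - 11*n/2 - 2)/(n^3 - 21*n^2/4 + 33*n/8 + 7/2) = 4*(n + 1)/(4*n - 7)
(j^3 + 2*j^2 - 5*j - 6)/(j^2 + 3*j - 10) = (j^2 + 4*j + 3)/(j + 5)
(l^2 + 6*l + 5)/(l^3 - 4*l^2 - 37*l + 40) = (l + 1)/(l^2 - 9*l + 8)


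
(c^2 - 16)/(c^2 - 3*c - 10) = (16 - c^2)/(-c^2 + 3*c + 10)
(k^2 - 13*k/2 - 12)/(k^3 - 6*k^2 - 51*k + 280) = (k + 3/2)/(k^2 + 2*k - 35)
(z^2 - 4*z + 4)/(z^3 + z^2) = (z^2 - 4*z + 4)/(z^2*(z + 1))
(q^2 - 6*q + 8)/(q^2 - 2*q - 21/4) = 4*(-q^2 + 6*q - 8)/(-4*q^2 + 8*q + 21)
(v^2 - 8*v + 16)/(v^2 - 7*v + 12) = (v - 4)/(v - 3)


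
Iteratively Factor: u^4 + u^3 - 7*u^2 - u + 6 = (u + 3)*(u^3 - 2*u^2 - u + 2) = (u + 1)*(u + 3)*(u^2 - 3*u + 2) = (u - 2)*(u + 1)*(u + 3)*(u - 1)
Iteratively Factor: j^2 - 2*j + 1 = (j - 1)*(j - 1)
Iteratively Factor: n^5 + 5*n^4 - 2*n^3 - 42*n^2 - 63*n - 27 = (n + 1)*(n^4 + 4*n^3 - 6*n^2 - 36*n - 27) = (n + 1)^2*(n^3 + 3*n^2 - 9*n - 27) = (n + 1)^2*(n + 3)*(n^2 - 9) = (n - 3)*(n + 1)^2*(n + 3)*(n + 3)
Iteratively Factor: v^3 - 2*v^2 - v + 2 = (v + 1)*(v^2 - 3*v + 2) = (v - 1)*(v + 1)*(v - 2)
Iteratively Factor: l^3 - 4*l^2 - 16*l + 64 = (l - 4)*(l^2 - 16) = (l - 4)*(l + 4)*(l - 4)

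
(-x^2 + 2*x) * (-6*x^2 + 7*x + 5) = 6*x^4 - 19*x^3 + 9*x^2 + 10*x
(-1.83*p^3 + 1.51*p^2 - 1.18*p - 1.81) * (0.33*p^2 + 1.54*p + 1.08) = -0.6039*p^5 - 2.3199*p^4 - 0.0404*p^3 - 0.7837*p^2 - 4.0618*p - 1.9548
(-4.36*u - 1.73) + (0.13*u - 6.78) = -4.23*u - 8.51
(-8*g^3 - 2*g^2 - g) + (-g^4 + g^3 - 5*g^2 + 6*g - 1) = -g^4 - 7*g^3 - 7*g^2 + 5*g - 1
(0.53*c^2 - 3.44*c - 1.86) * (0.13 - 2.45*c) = -1.2985*c^3 + 8.4969*c^2 + 4.1098*c - 0.2418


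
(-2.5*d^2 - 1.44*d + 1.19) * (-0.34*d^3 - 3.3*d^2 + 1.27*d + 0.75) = 0.85*d^5 + 8.7396*d^4 + 1.1724*d^3 - 7.6308*d^2 + 0.4313*d + 0.8925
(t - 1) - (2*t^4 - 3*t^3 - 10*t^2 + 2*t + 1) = -2*t^4 + 3*t^3 + 10*t^2 - t - 2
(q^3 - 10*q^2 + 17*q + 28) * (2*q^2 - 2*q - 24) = 2*q^5 - 22*q^4 + 30*q^3 + 262*q^2 - 464*q - 672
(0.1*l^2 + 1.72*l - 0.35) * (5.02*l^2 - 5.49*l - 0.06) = 0.502*l^4 + 8.0854*l^3 - 11.2058*l^2 + 1.8183*l + 0.021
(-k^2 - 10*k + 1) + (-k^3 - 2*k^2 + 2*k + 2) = -k^3 - 3*k^2 - 8*k + 3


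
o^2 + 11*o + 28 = (o + 4)*(o + 7)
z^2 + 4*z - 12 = (z - 2)*(z + 6)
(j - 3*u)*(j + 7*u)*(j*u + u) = j^3*u + 4*j^2*u^2 + j^2*u - 21*j*u^3 + 4*j*u^2 - 21*u^3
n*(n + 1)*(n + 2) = n^3 + 3*n^2 + 2*n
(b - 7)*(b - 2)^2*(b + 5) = b^4 - 6*b^3 - 23*b^2 + 132*b - 140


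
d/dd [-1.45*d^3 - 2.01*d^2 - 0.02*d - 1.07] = -4.35*d^2 - 4.02*d - 0.02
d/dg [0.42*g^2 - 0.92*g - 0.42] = 0.84*g - 0.92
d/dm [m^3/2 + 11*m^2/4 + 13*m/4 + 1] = 3*m^2/2 + 11*m/2 + 13/4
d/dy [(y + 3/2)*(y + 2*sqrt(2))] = 2*y + 3/2 + 2*sqrt(2)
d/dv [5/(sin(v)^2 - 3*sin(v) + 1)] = 5*(3 - 2*sin(v))*cos(v)/(sin(v)^2 - 3*sin(v) + 1)^2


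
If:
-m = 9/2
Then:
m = -9/2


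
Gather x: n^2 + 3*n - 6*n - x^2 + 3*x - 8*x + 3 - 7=n^2 - 3*n - x^2 - 5*x - 4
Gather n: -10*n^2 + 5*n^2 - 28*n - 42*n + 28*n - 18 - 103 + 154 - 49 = -5*n^2 - 42*n - 16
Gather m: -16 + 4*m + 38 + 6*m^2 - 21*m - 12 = 6*m^2 - 17*m + 10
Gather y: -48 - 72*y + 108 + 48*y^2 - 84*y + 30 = 48*y^2 - 156*y + 90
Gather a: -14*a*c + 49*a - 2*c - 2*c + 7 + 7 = a*(49 - 14*c) - 4*c + 14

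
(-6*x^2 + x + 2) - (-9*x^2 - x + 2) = 3*x^2 + 2*x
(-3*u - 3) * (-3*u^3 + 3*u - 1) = 9*u^4 + 9*u^3 - 9*u^2 - 6*u + 3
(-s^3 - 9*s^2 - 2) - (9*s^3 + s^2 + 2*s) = -10*s^3 - 10*s^2 - 2*s - 2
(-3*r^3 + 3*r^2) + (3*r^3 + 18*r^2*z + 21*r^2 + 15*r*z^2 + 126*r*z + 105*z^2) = 18*r^2*z + 24*r^2 + 15*r*z^2 + 126*r*z + 105*z^2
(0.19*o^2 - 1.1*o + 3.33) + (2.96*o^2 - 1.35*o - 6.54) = 3.15*o^2 - 2.45*o - 3.21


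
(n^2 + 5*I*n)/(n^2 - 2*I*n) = (n + 5*I)/(n - 2*I)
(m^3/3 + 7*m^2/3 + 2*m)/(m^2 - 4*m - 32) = m*(m^2 + 7*m + 6)/(3*(m^2 - 4*m - 32))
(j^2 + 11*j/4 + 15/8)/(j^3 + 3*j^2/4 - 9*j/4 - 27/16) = 2*(4*j + 5)/(8*j^2 - 6*j - 9)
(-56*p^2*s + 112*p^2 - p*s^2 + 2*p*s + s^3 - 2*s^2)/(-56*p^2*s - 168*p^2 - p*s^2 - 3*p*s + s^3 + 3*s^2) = (s - 2)/(s + 3)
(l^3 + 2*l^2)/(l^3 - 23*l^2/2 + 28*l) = 2*l*(l + 2)/(2*l^2 - 23*l + 56)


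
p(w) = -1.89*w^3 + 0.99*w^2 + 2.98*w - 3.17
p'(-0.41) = 1.22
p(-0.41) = -4.10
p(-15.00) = 6553.63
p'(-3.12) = -58.39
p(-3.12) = 54.57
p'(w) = -5.67*w^2 + 1.98*w + 2.98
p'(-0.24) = 2.18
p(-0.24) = -3.80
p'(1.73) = -10.56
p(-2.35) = 19.82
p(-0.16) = -3.61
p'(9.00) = -438.47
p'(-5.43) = -174.95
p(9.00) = -1273.97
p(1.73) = -4.84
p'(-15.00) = -1302.47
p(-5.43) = 312.43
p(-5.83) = 387.62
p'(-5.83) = -201.28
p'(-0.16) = 2.52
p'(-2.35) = -32.99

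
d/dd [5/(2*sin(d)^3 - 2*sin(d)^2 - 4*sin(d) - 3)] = 10*(-3*sin(d)^2 + 2*sin(d) + 2)*cos(d)/(-5*sin(d)/2 - sin(3*d)/2 + cos(2*d) - 4)^2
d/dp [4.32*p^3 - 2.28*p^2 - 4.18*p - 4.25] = 12.96*p^2 - 4.56*p - 4.18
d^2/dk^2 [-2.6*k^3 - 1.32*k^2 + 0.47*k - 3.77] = -15.6*k - 2.64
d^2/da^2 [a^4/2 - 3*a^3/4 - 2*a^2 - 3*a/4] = 6*a^2 - 9*a/2 - 4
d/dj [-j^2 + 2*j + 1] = 2 - 2*j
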